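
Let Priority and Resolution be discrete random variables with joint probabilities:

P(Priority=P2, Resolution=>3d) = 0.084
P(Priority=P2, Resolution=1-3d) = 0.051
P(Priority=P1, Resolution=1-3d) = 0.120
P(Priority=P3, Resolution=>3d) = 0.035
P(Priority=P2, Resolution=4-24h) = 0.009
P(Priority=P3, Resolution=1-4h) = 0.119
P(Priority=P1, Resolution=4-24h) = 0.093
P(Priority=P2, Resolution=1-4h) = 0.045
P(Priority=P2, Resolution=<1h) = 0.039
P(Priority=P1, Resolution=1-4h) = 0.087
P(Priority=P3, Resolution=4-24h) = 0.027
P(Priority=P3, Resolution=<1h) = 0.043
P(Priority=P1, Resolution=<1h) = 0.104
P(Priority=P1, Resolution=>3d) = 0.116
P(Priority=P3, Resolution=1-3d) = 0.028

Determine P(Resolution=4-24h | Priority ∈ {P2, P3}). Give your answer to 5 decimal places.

0.07500

P(Priority=P2) = 0.039 + 0.045 + 0.009 + 0.051 + 0.084 = 0.228.
P(Priority=P3) = 0.043 + 0.119 + 0.027 + 0.028 + 0.035 = 0.252.
P(Priority ∈ {P2, P3}) = 0.228 + 0.252 = 0.480; P(Resolution=4-24h, Priority ∈ {P2, P3}) = 0.009 + 0.027 = 0.036.
P(Resolution=4-24h | Priority ∈ {P2, P3}) = 0.036/0.480 = 0.07500.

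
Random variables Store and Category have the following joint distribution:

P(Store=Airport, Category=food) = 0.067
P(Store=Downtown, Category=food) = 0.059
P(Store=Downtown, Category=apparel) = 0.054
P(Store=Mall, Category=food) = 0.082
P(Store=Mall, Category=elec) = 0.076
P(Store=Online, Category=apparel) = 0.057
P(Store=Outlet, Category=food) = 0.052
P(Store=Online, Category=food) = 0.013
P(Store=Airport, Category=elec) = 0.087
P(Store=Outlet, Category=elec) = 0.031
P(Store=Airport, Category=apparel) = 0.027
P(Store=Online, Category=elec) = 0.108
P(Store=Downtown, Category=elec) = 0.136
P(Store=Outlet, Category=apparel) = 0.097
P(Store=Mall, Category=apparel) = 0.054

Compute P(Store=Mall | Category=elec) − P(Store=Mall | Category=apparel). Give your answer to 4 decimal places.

-0.0133

P(Category=elec) = 0.136 + 0.076 + 0.087 + 0.031 + 0.108 = 0.438; P(Store=Mall | Category=elec) = 0.076/0.438 = 0.17352.
P(Category=apparel) = 0.054 + 0.054 + 0.027 + 0.097 + 0.057 = 0.289; P(Store=Mall | Category=apparel) = 0.054/0.289 = 0.18685.
Difference = -0.0133.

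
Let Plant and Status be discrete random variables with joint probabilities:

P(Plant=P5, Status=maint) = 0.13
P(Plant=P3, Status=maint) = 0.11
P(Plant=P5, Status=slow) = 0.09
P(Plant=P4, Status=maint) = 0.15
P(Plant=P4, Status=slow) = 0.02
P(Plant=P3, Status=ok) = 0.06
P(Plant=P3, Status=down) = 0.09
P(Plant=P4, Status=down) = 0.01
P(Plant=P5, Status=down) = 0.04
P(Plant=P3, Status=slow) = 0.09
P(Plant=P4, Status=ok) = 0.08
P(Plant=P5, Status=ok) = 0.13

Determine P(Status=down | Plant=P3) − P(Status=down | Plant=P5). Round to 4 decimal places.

P(Plant=P3) = 0.06 + 0.09 + 0.09 + 0.11 = 0.35; P(Status=down | Plant=P3) = 0.09/0.35 = 0.25714.
P(Plant=P5) = 0.13 + 0.09 + 0.04 + 0.13 = 0.39; P(Status=down | Plant=P5) = 0.04/0.39 = 0.10256.
Difference = 0.1546.

0.1546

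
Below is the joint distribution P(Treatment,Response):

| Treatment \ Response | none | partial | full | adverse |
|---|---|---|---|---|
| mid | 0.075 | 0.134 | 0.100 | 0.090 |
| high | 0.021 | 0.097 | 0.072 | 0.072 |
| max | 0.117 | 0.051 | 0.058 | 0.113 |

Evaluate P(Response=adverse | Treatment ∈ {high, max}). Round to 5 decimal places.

0.30782

P(Treatment=high) = 0.021 + 0.097 + 0.072 + 0.072 = 0.262.
P(Treatment=max) = 0.117 + 0.051 + 0.058 + 0.113 = 0.339.
P(Treatment ∈ {high, max}) = 0.262 + 0.339 = 0.601; P(Response=adverse, Treatment ∈ {high, max}) = 0.072 + 0.113 = 0.185.
P(Response=adverse | Treatment ∈ {high, max}) = 0.185/0.601 = 0.30782.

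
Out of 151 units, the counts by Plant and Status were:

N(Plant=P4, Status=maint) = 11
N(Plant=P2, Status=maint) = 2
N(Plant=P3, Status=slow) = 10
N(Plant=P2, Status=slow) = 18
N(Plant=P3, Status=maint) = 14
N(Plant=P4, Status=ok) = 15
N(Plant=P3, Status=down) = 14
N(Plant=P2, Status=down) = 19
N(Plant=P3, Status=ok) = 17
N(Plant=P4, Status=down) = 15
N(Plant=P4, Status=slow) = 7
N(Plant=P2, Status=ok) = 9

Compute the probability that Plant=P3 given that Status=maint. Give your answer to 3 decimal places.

Total with Status=maint: 2 + 14 + 11 = 27.
P(Plant=P3 | Status=maint) = 14/27 = 0.519.

0.519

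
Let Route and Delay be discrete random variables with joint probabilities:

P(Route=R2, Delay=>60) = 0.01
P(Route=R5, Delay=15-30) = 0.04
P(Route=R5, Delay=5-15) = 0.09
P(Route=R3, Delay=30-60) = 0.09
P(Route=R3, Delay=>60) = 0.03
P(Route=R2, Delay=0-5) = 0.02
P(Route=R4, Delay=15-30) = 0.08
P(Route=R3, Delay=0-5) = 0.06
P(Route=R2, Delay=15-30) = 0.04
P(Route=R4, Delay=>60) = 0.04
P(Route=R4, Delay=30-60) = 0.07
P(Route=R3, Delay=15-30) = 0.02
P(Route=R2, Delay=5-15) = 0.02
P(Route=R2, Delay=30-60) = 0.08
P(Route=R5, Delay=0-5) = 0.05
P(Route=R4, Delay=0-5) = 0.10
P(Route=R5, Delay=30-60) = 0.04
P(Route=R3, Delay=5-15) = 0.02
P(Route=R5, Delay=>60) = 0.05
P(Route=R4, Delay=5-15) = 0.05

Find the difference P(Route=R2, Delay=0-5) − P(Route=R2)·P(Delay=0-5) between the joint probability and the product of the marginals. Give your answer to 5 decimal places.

P(Route=R2) = 0.02 + 0.02 + 0.04 + 0.08 + 0.01 = 0.17.
P(Delay=0-5) = 0.02 + 0.06 + 0.10 + 0.05 = 0.23.
P(Route=R2, Delay=0-5) − P(Route=R2)P(Delay=0-5) = 0.02 − 0.17×0.23 = -0.01910.

-0.01910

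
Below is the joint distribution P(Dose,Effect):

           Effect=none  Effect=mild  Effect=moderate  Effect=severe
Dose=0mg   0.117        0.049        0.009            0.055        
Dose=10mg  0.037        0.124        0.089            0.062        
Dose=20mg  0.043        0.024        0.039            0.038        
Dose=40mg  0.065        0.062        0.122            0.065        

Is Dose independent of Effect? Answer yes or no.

no

P(Dose=0mg) = 0.230 and P(Effect=none) = 0.262, so their product is 0.06026, but P(Dose=0mg, Effect=none) = 0.117. Since these differ, Dose and Effect are not independent.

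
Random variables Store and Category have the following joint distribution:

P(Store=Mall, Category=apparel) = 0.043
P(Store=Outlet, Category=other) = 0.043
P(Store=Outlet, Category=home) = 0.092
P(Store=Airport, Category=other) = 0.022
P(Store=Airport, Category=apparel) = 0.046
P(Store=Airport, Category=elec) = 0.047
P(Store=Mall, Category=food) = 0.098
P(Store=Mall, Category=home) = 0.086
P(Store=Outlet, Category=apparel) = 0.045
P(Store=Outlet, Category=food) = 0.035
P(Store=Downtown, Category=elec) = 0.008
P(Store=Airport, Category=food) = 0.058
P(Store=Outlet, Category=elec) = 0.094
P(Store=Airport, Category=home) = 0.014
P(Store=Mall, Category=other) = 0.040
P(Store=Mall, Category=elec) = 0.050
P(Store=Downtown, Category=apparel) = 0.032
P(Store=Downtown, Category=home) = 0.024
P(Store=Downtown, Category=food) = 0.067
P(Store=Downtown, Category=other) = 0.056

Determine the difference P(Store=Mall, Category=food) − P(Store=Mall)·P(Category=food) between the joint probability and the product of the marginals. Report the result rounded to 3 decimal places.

0.016

P(Store=Mall) = 0.098 + 0.043 + 0.050 + 0.086 + 0.040 = 0.317.
P(Category=food) = 0.067 + 0.098 + 0.058 + 0.035 = 0.258.
P(Store=Mall, Category=food) − P(Store=Mall)P(Category=food) = 0.098 − 0.317×0.258 = 0.016.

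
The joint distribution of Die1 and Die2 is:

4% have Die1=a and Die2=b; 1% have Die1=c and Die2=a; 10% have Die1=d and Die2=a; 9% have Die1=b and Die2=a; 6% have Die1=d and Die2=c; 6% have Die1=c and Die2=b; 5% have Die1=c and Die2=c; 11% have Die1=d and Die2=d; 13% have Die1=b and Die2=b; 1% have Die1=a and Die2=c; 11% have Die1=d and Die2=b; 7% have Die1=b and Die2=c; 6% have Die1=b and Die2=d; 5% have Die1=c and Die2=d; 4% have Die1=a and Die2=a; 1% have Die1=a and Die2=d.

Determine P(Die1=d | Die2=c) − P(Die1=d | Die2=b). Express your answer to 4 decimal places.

P(Die2=c) = 0.01 + 0.07 + 0.05 + 0.06 = 0.19; P(Die1=d | Die2=c) = 0.06/0.19 = 0.31579.
P(Die2=b) = 0.04 + 0.13 + 0.06 + 0.11 = 0.34; P(Die1=d | Die2=b) = 0.11/0.34 = 0.32353.
Difference = -0.0077.

-0.0077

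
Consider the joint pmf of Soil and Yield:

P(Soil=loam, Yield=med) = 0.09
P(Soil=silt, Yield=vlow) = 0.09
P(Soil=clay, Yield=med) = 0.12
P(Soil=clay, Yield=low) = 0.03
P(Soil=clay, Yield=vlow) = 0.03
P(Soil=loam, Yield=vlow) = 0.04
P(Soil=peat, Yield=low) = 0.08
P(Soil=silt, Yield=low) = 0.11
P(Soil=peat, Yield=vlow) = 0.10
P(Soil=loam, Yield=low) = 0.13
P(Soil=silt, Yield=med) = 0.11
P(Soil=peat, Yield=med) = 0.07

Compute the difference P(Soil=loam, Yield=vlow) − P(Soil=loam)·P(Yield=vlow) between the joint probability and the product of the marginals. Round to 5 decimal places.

P(Soil=loam) = 0.04 + 0.13 + 0.09 = 0.26.
P(Yield=vlow) = 0.04 + 0.03 + 0.09 + 0.10 = 0.26.
P(Soil=loam, Yield=vlow) − P(Soil=loam)P(Yield=vlow) = 0.04 − 0.26×0.26 = -0.02760.

-0.02760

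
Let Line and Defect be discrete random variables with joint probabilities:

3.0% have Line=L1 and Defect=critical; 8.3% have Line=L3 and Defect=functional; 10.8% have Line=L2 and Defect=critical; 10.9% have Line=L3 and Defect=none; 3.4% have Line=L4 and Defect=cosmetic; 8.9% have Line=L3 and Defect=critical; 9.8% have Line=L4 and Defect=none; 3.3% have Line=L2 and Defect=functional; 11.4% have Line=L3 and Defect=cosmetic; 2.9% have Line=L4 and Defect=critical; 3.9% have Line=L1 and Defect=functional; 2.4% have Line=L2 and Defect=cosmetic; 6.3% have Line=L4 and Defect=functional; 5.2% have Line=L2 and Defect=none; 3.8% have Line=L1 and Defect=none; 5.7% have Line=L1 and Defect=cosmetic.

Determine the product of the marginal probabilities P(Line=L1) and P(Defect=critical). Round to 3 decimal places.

P(Line=L1) = 0.038 + 0.057 + 0.039 + 0.030 = 0.164.
P(Defect=critical) = 0.030 + 0.108 + 0.089 + 0.029 = 0.256.
Product: 0.164 × 0.256 = 0.042.

0.042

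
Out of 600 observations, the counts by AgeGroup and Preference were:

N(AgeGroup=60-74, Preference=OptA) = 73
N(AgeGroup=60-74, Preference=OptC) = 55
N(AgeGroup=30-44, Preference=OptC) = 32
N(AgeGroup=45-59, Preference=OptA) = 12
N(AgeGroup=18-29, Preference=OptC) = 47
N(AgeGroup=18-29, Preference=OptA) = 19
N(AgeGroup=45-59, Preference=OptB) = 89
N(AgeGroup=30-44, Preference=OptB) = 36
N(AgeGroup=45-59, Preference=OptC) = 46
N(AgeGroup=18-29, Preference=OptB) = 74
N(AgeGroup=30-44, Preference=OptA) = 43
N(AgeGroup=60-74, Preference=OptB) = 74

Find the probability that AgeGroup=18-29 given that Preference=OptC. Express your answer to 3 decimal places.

0.261

Total with Preference=OptC: 47 + 32 + 46 + 55 = 180.
P(AgeGroup=18-29 | Preference=OptC) = 47/180 = 0.261.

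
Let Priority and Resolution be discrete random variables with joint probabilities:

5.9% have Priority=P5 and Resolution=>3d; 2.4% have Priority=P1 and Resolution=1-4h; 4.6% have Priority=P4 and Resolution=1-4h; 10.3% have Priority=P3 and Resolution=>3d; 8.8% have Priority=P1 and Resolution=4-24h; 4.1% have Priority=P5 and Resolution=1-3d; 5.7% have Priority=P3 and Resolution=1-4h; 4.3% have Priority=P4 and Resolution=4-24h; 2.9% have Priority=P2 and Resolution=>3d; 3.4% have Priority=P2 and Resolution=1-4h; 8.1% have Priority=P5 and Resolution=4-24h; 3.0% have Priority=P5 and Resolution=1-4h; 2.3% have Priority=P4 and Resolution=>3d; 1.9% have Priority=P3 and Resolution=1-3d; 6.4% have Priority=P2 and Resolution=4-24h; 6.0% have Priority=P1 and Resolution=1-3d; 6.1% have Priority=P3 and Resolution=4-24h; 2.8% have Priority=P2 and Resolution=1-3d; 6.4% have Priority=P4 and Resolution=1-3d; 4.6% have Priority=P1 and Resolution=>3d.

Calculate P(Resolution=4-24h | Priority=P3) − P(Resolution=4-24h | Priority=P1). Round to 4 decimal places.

P(Priority=P3) = 0.057 + 0.061 + 0.019 + 0.103 = 0.240; P(Resolution=4-24h | Priority=P3) = 0.061/0.240 = 0.25417.
P(Priority=P1) = 0.024 + 0.088 + 0.060 + 0.046 = 0.218; P(Resolution=4-24h | Priority=P1) = 0.088/0.218 = 0.40367.
Difference = -0.1495.

-0.1495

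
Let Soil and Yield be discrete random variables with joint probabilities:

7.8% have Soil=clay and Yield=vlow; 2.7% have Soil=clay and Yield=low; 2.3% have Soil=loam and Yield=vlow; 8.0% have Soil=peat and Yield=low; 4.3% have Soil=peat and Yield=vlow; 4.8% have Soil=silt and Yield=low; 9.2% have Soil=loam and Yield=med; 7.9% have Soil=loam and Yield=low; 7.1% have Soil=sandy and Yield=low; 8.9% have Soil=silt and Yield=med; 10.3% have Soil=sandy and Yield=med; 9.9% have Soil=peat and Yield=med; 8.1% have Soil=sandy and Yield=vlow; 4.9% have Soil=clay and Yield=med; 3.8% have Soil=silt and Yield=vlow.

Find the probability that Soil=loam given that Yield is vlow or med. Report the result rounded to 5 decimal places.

P(Yield=vlow) = 0.081 + 0.023 + 0.078 + 0.038 + 0.043 = 0.263.
P(Yield=med) = 0.103 + 0.092 + 0.049 + 0.089 + 0.099 = 0.432.
P(Yield ∈ {vlow, med}) = 0.263 + 0.432 = 0.695; P(Soil=loam, Yield ∈ {vlow, med}) = 0.023 + 0.092 = 0.115.
P(Soil=loam | Yield ∈ {vlow, med}) = 0.115/0.695 = 0.16547.

0.16547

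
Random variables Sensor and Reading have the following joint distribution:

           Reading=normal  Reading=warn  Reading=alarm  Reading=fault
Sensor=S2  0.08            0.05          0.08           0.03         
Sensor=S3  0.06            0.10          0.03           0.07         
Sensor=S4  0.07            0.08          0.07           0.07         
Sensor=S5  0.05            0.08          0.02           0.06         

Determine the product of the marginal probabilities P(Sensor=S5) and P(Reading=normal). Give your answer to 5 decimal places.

0.05460

P(Sensor=S5) = 0.05 + 0.08 + 0.02 + 0.06 = 0.21.
P(Reading=normal) = 0.08 + 0.06 + 0.07 + 0.05 = 0.26.
Product: 0.21 × 0.26 = 0.05460.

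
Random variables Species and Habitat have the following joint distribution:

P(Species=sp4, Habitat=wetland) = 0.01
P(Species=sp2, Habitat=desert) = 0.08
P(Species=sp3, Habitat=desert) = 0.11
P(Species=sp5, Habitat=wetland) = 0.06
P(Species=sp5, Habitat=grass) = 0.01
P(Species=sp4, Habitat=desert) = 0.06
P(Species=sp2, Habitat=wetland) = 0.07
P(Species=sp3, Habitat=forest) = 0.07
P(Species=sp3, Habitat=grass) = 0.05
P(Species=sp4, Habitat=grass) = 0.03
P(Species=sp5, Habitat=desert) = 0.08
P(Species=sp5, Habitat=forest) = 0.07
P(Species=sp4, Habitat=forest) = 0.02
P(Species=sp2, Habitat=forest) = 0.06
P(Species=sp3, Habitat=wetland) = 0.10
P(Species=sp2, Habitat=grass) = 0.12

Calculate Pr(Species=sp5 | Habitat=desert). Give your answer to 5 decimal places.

P(Habitat=desert) = 0.08 + 0.11 + 0.06 + 0.08 = 0.33.
P(Species=sp5 | Habitat=desert) = 0.08/0.33 = 0.24242.

0.24242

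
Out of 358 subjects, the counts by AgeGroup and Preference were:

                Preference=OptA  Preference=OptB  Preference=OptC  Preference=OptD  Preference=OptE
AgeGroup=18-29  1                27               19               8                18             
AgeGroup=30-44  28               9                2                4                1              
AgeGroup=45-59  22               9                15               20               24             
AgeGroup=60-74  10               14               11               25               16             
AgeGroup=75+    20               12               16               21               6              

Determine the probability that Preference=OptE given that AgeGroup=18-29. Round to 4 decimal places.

Total with AgeGroup=18-29: 1 + 27 + 19 + 8 + 18 = 73.
P(Preference=OptE | AgeGroup=18-29) = 18/73 = 0.2466.

0.2466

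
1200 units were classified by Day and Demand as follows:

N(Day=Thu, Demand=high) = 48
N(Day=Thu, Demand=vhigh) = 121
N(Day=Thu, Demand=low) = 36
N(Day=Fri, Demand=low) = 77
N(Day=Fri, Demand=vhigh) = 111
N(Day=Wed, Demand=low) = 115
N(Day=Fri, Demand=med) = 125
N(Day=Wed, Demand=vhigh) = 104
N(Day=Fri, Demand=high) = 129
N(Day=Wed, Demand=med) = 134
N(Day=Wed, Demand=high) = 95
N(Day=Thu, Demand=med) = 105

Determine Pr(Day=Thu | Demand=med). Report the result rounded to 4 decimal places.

Total with Demand=med: 134 + 105 + 125 = 364.
P(Day=Thu | Demand=med) = 105/364 = 0.2885.

0.2885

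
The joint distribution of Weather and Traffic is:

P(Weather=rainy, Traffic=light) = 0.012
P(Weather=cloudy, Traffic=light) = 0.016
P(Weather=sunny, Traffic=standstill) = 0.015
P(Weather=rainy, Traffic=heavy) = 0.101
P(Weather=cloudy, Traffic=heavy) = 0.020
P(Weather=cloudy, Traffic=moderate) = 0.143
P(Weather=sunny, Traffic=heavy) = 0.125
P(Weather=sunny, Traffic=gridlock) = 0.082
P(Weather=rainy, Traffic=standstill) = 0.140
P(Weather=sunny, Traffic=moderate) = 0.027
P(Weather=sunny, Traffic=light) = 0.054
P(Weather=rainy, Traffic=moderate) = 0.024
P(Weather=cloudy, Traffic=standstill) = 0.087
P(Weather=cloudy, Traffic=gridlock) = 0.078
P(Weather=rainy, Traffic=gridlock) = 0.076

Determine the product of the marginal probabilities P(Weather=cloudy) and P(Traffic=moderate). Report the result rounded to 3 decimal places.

0.067

P(Weather=cloudy) = 0.016 + 0.143 + 0.020 + 0.078 + 0.087 = 0.344.
P(Traffic=moderate) = 0.027 + 0.143 + 0.024 = 0.194.
Product: 0.344 × 0.194 = 0.067.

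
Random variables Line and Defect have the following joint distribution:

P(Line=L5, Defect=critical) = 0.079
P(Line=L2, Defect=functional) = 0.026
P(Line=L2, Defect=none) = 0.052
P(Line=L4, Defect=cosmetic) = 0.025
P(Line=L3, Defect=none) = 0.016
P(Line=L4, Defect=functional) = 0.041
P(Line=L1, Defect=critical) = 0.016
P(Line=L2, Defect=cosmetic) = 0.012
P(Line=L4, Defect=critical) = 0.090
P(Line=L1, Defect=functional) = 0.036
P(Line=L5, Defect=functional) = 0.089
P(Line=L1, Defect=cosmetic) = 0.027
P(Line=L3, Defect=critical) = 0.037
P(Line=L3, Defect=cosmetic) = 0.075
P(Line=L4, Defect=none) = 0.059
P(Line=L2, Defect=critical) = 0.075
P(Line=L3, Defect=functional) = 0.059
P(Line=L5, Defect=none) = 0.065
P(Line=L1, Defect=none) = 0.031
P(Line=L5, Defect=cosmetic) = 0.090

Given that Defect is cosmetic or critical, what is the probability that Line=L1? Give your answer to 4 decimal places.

0.0817

P(Defect=cosmetic) = 0.027 + 0.012 + 0.075 + 0.025 + 0.090 = 0.229.
P(Defect=critical) = 0.016 + 0.075 + 0.037 + 0.090 + 0.079 = 0.297.
P(Defect ∈ {cosmetic, critical}) = 0.229 + 0.297 = 0.526; P(Line=L1, Defect ∈ {cosmetic, critical}) = 0.027 + 0.016 = 0.043.
P(Line=L1 | Defect ∈ {cosmetic, critical}) = 0.043/0.526 = 0.0817.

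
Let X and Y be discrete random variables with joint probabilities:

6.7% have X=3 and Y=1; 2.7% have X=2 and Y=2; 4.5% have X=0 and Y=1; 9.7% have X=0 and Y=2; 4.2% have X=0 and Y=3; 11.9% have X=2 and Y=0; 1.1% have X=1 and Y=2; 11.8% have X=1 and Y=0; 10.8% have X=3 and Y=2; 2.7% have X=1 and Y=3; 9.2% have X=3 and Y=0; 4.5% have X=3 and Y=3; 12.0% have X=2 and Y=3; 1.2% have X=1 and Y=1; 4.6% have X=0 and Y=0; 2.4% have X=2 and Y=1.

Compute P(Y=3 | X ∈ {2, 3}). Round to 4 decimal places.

0.2741

P(X=2) = 0.119 + 0.024 + 0.027 + 0.120 = 0.290.
P(X=3) = 0.092 + 0.067 + 0.108 + 0.045 = 0.312.
P(X ∈ {2, 3}) = 0.290 + 0.312 = 0.602; P(Y=3, X ∈ {2, 3}) = 0.120 + 0.045 = 0.165.
P(Y=3 | X ∈ {2, 3}) = 0.165/0.602 = 0.2741.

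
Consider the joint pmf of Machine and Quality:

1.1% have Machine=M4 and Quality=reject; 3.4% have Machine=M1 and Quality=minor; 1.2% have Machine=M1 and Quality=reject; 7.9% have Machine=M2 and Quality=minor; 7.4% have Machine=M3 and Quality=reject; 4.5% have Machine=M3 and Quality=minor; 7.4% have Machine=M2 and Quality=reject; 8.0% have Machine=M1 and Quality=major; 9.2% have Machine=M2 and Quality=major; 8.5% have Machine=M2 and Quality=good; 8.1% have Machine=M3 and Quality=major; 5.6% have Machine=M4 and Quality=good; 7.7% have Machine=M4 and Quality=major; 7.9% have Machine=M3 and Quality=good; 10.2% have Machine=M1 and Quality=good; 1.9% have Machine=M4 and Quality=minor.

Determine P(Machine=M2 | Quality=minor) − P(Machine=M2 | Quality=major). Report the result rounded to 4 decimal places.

P(Quality=minor) = 0.034 + 0.079 + 0.045 + 0.019 = 0.177; P(Machine=M2 | Quality=minor) = 0.079/0.177 = 0.44633.
P(Quality=major) = 0.080 + 0.092 + 0.081 + 0.077 = 0.330; P(Machine=M2 | Quality=major) = 0.092/0.330 = 0.27879.
Difference = 0.1675.

0.1675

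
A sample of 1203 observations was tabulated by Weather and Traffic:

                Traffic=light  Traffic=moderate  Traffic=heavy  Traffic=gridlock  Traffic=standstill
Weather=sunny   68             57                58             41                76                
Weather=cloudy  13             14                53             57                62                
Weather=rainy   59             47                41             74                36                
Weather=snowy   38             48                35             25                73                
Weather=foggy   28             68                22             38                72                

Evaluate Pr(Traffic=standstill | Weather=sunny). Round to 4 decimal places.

Total with Weather=sunny: 68 + 57 + 58 + 41 + 76 = 300.
P(Traffic=standstill | Weather=sunny) = 76/300 = 0.2533.

0.2533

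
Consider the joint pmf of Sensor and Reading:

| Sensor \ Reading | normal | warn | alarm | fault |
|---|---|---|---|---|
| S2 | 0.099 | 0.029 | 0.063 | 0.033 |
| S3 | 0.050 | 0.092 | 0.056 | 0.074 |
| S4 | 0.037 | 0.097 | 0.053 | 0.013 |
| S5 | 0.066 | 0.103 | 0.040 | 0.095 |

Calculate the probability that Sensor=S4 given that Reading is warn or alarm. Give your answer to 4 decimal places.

P(Reading=warn) = 0.029 + 0.092 + 0.097 + 0.103 = 0.321.
P(Reading=alarm) = 0.063 + 0.056 + 0.053 + 0.040 = 0.212.
P(Reading ∈ {warn, alarm}) = 0.321 + 0.212 = 0.533; P(Sensor=S4, Reading ∈ {warn, alarm}) = 0.097 + 0.053 = 0.150.
P(Sensor=S4 | Reading ∈ {warn, alarm}) = 0.150/0.533 = 0.2814.

0.2814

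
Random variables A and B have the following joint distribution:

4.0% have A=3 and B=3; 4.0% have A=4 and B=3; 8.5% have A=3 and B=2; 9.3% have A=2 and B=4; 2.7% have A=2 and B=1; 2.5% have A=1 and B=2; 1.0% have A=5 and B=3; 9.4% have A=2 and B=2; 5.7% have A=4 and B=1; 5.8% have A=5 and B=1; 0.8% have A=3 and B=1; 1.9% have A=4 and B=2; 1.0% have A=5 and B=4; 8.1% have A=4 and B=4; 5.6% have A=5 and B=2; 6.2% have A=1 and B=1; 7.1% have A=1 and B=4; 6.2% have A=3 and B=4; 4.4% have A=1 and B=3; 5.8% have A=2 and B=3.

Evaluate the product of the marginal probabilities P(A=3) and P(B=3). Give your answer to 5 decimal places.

0.03744

P(A=3) = 0.008 + 0.085 + 0.040 + 0.062 = 0.195.
P(B=3) = 0.044 + 0.058 + 0.040 + 0.040 + 0.010 = 0.192.
Product: 0.195 × 0.192 = 0.03744.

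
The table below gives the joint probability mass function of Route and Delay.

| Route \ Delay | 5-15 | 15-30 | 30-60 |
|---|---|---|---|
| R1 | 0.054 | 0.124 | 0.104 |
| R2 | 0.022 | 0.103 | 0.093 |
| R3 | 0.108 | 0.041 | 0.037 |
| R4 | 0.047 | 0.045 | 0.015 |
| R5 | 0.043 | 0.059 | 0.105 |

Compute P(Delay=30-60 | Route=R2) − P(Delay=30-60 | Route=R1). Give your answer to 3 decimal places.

P(Route=R2) = 0.022 + 0.103 + 0.093 = 0.218; P(Delay=30-60 | Route=R2) = 0.093/0.218 = 0.4266.
P(Route=R1) = 0.054 + 0.124 + 0.104 = 0.282; P(Delay=30-60 | Route=R1) = 0.104/0.282 = 0.3688.
Difference = 0.058.

0.058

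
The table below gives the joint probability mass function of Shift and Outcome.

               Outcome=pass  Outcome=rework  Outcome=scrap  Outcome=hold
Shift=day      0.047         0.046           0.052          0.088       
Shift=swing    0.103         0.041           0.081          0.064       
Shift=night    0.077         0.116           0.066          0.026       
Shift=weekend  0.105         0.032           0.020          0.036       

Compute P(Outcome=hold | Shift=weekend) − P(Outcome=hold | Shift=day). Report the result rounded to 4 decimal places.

-0.1912

P(Shift=weekend) = 0.105 + 0.032 + 0.020 + 0.036 = 0.193; P(Outcome=hold | Shift=weekend) = 0.036/0.193 = 0.18653.
P(Shift=day) = 0.047 + 0.046 + 0.052 + 0.088 = 0.233; P(Outcome=hold | Shift=day) = 0.088/0.233 = 0.37768.
Difference = -0.1912.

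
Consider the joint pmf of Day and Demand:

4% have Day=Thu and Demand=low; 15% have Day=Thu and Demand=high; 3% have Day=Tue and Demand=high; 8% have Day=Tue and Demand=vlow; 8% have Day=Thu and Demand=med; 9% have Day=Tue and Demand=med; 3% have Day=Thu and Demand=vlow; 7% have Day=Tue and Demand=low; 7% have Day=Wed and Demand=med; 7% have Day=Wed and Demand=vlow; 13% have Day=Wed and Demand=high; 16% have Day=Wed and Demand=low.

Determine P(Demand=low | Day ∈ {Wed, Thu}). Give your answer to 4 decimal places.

P(Day=Wed) = 0.07 + 0.16 + 0.07 + 0.13 = 0.43.
P(Day=Thu) = 0.03 + 0.04 + 0.08 + 0.15 = 0.30.
P(Day ∈ {Wed, Thu}) = 0.43 + 0.30 = 0.73; P(Demand=low, Day ∈ {Wed, Thu}) = 0.16 + 0.04 = 0.20.
P(Demand=low | Day ∈ {Wed, Thu}) = 0.20/0.73 = 0.2740.

0.2740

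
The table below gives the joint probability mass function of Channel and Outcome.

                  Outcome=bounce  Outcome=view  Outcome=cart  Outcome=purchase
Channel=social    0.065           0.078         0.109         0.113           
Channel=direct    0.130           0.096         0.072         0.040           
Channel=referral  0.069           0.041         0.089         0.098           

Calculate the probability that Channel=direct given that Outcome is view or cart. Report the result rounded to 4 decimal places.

P(Outcome=view) = 0.078 + 0.096 + 0.041 = 0.215.
P(Outcome=cart) = 0.109 + 0.072 + 0.089 = 0.270.
P(Outcome ∈ {view, cart}) = 0.215 + 0.270 = 0.485; P(Channel=direct, Outcome ∈ {view, cart}) = 0.096 + 0.072 = 0.168.
P(Channel=direct | Outcome ∈ {view, cart}) = 0.168/0.485 = 0.3464.

0.3464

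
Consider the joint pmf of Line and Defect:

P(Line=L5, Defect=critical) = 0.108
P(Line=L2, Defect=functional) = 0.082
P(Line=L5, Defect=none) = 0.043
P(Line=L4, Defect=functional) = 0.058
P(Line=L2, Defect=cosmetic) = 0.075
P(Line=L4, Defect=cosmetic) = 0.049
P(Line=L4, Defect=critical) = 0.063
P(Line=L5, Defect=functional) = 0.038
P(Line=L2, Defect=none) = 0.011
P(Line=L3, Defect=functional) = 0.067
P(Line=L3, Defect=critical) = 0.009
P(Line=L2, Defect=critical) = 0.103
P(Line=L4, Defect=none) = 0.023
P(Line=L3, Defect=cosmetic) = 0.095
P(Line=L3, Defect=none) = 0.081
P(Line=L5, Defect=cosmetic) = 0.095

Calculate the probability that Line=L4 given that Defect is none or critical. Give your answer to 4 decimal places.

P(Defect=none) = 0.011 + 0.081 + 0.023 + 0.043 = 0.158.
P(Defect=critical) = 0.103 + 0.009 + 0.063 + 0.108 = 0.283.
P(Defect ∈ {none, critical}) = 0.158 + 0.283 = 0.441; P(Line=L4, Defect ∈ {none, critical}) = 0.023 + 0.063 = 0.086.
P(Line=L4 | Defect ∈ {none, critical}) = 0.086/0.441 = 0.1950.

0.1950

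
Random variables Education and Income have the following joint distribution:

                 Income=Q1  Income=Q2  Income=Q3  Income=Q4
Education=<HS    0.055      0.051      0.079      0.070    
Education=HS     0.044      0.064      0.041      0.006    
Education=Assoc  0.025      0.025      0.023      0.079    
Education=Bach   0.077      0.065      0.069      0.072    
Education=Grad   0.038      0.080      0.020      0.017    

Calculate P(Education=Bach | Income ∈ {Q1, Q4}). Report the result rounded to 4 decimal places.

0.3085

P(Income=Q1) = 0.055 + 0.044 + 0.025 + 0.077 + 0.038 = 0.239.
P(Income=Q4) = 0.070 + 0.006 + 0.079 + 0.072 + 0.017 = 0.244.
P(Income ∈ {Q1, Q4}) = 0.239 + 0.244 = 0.483; P(Education=Bach, Income ∈ {Q1, Q4}) = 0.077 + 0.072 = 0.149.
P(Education=Bach | Income ∈ {Q1, Q4}) = 0.149/0.483 = 0.3085.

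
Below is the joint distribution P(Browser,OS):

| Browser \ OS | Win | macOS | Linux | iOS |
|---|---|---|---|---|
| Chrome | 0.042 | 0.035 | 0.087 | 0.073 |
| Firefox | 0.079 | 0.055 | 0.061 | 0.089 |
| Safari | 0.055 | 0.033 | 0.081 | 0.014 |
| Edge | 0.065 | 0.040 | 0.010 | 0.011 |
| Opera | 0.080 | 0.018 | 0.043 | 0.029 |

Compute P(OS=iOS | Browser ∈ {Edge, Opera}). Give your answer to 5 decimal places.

P(Browser=Edge) = 0.065 + 0.040 + 0.010 + 0.011 = 0.126.
P(Browser=Opera) = 0.080 + 0.018 + 0.043 + 0.029 = 0.170.
P(Browser ∈ {Edge, Opera}) = 0.126 + 0.170 = 0.296; P(OS=iOS, Browser ∈ {Edge, Opera}) = 0.011 + 0.029 = 0.040.
P(OS=iOS | Browser ∈ {Edge, Opera}) = 0.040/0.296 = 0.13514.

0.13514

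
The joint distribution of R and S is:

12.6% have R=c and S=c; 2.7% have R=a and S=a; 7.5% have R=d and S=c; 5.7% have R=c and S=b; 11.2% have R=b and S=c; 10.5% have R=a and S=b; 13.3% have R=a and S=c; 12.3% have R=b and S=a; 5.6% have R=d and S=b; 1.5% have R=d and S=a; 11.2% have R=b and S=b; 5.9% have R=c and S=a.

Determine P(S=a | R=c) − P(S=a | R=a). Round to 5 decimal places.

P(R=c) = 0.059 + 0.057 + 0.126 = 0.242; P(S=a | R=c) = 0.059/0.242 = 0.243802.
P(R=a) = 0.027 + 0.105 + 0.133 = 0.265; P(S=a | R=a) = 0.027/0.265 = 0.101887.
Difference = 0.14191.

0.14191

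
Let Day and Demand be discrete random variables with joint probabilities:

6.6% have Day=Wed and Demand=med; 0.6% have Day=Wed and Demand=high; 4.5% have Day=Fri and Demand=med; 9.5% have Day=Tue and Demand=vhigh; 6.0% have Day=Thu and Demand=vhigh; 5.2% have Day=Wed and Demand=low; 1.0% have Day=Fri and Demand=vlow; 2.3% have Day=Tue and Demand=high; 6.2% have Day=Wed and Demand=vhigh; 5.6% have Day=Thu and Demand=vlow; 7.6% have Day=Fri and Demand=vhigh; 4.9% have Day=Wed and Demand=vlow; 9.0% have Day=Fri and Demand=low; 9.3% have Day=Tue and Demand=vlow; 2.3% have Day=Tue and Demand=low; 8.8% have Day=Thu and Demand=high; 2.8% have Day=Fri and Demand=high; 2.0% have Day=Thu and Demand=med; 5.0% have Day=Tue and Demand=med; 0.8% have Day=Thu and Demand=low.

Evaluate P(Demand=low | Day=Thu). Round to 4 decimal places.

0.0345

P(Day=Thu) = 0.056 + 0.008 + 0.020 + 0.088 + 0.060 = 0.232.
P(Demand=low | Day=Thu) = 0.008/0.232 = 0.0345.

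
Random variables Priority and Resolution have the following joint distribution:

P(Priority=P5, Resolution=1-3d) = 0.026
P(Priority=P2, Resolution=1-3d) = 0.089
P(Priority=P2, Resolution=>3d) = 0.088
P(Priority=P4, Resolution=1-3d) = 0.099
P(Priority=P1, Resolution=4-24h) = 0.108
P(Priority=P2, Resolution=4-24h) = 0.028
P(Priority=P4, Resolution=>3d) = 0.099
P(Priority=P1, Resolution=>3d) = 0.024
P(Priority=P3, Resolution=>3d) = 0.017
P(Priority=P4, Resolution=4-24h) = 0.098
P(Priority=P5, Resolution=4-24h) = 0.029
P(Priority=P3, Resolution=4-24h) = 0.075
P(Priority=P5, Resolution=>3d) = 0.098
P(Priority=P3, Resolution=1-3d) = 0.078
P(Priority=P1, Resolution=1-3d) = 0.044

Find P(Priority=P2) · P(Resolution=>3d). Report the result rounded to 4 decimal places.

P(Priority=P2) = 0.028 + 0.089 + 0.088 = 0.205.
P(Resolution=>3d) = 0.024 + 0.088 + 0.017 + 0.099 + 0.098 = 0.326.
Product: 0.205 × 0.326 = 0.0668.

0.0668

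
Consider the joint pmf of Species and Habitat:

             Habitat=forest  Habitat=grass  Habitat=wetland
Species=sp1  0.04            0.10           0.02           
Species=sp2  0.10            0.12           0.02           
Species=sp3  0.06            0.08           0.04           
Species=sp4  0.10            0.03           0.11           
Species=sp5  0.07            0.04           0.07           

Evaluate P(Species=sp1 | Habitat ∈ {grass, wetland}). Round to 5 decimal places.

P(Habitat=grass) = 0.10 + 0.12 + 0.08 + 0.03 + 0.04 = 0.37.
P(Habitat=wetland) = 0.02 + 0.02 + 0.04 + 0.11 + 0.07 = 0.26.
P(Habitat ∈ {grass, wetland}) = 0.37 + 0.26 = 0.63; P(Species=sp1, Habitat ∈ {grass, wetland}) = 0.10 + 0.02 = 0.12.
P(Species=sp1 | Habitat ∈ {grass, wetland}) = 0.12/0.63 = 0.19048.

0.19048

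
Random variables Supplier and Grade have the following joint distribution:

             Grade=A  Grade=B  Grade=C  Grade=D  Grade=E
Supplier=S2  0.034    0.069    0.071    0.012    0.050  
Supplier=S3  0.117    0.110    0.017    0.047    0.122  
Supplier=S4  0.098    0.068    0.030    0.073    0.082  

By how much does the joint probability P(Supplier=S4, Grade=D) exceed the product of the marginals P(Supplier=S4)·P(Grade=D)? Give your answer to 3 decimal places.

0.027

P(Supplier=S4) = 0.098 + 0.068 + 0.030 + 0.073 + 0.082 = 0.351.
P(Grade=D) = 0.012 + 0.047 + 0.073 = 0.132.
P(Supplier=S4, Grade=D) − P(Supplier=S4)P(Grade=D) = 0.073 − 0.351×0.132 = 0.027.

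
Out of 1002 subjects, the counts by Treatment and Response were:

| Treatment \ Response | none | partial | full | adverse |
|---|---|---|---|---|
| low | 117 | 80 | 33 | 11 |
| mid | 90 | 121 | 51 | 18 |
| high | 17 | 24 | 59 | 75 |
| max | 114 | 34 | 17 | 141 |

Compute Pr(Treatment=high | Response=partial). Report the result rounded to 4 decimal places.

0.0927

Total with Response=partial: 80 + 121 + 24 + 34 = 259.
P(Treatment=high | Response=partial) = 24/259 = 0.0927.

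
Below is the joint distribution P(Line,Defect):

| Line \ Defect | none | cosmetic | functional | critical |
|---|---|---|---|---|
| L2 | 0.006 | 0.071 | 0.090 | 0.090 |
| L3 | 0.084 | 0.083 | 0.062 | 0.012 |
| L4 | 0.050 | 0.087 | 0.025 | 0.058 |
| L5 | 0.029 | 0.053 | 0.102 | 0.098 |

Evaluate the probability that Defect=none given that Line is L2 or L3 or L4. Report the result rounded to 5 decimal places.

0.19499

P(Line=L2) = 0.006 + 0.071 + 0.090 + 0.090 = 0.257.
P(Line=L3) = 0.084 + 0.083 + 0.062 + 0.012 = 0.241.
P(Line=L4) = 0.050 + 0.087 + 0.025 + 0.058 = 0.220.
P(Line ∈ {L2, L3, L4}) = 0.257 + 0.241 + 0.220 = 0.718; P(Defect=none, Line ∈ {L2, L3, L4}) = 0.006 + 0.084 + 0.050 = 0.140.
P(Defect=none | Line ∈ {L2, L3, L4}) = 0.140/0.718 = 0.19499.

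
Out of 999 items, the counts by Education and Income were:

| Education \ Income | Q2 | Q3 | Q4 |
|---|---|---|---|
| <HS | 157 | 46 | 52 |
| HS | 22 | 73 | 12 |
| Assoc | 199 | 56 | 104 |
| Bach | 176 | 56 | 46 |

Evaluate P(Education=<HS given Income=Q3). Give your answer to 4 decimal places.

0.1991

Total with Income=Q3: 46 + 73 + 56 + 56 = 231.
P(Education=<HS | Income=Q3) = 46/231 = 0.1991.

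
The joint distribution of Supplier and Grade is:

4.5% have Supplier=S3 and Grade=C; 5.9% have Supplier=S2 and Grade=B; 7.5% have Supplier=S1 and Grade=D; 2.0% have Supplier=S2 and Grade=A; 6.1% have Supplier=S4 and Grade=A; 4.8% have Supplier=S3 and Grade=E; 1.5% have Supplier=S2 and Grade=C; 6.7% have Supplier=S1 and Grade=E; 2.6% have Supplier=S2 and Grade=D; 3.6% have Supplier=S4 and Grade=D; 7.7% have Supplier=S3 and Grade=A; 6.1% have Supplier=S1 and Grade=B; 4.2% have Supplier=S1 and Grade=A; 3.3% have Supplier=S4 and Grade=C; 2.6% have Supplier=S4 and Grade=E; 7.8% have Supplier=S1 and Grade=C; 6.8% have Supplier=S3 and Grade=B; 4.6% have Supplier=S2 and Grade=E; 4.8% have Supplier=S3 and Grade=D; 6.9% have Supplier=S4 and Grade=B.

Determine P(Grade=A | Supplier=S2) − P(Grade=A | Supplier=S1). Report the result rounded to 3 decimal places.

-0.010

P(Supplier=S2) = 0.020 + 0.059 + 0.015 + 0.026 + 0.046 = 0.166; P(Grade=A | Supplier=S2) = 0.020/0.166 = 0.1205.
P(Supplier=S1) = 0.042 + 0.061 + 0.078 + 0.075 + 0.067 = 0.323; P(Grade=A | Supplier=S1) = 0.042/0.323 = 0.1300.
Difference = -0.010.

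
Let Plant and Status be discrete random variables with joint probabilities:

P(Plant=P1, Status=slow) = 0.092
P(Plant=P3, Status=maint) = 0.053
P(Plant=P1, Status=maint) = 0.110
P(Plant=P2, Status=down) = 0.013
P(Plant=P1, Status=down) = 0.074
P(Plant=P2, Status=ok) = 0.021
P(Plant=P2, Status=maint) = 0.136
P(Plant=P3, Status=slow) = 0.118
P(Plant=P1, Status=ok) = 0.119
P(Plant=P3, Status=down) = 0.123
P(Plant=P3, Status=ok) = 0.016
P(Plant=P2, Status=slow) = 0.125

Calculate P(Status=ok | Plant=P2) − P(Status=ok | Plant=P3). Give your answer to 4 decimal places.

0.0196

P(Plant=P2) = 0.021 + 0.125 + 0.013 + 0.136 = 0.295; P(Status=ok | Plant=P2) = 0.021/0.295 = 0.07119.
P(Plant=P3) = 0.016 + 0.118 + 0.123 + 0.053 = 0.310; P(Status=ok | Plant=P3) = 0.016/0.310 = 0.05161.
Difference = 0.0196.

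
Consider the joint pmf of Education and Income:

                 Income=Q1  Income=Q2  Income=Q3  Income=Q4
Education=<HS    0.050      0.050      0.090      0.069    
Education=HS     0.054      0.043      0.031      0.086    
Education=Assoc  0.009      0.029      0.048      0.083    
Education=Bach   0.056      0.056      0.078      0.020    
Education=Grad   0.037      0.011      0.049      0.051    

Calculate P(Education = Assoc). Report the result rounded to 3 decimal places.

P(Education=Assoc) = 0.009 + 0.029 + 0.048 + 0.083 = 0.169.

0.169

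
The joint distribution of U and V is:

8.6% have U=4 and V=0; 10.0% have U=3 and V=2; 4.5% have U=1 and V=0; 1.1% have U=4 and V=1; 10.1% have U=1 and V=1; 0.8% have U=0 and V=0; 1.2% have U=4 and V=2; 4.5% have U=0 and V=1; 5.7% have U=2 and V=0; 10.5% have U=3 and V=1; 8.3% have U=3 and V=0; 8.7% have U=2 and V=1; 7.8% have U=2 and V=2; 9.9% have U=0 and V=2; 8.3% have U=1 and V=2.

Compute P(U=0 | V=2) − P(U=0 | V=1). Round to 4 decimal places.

P(V=2) = 0.099 + 0.083 + 0.078 + 0.100 + 0.012 = 0.372; P(U=0 | V=2) = 0.099/0.372 = 0.26613.
P(V=1) = 0.045 + 0.101 + 0.087 + 0.105 + 0.011 = 0.349; P(U=0 | V=1) = 0.045/0.349 = 0.12894.
Difference = 0.1372.

0.1372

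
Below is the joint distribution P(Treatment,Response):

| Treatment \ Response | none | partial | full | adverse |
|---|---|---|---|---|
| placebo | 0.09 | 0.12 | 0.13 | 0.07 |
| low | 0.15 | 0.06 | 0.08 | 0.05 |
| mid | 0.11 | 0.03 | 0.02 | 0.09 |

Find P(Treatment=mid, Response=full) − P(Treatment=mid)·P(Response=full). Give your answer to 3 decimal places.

P(Treatment=mid) = 0.11 + 0.03 + 0.02 + 0.09 = 0.25.
P(Response=full) = 0.13 + 0.08 + 0.02 = 0.23.
P(Treatment=mid, Response=full) − P(Treatment=mid)P(Response=full) = 0.02 − 0.25×0.23 = -0.038.

-0.038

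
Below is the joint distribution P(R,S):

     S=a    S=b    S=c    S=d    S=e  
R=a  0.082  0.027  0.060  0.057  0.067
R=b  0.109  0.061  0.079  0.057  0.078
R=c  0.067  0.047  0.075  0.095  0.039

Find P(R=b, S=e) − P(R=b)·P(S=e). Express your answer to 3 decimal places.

P(R=b) = 0.109 + 0.061 + 0.079 + 0.057 + 0.078 = 0.384.
P(S=e) = 0.067 + 0.078 + 0.039 = 0.184.
P(R=b, S=e) − P(R=b)P(S=e) = 0.078 − 0.384×0.184 = 0.007.

0.007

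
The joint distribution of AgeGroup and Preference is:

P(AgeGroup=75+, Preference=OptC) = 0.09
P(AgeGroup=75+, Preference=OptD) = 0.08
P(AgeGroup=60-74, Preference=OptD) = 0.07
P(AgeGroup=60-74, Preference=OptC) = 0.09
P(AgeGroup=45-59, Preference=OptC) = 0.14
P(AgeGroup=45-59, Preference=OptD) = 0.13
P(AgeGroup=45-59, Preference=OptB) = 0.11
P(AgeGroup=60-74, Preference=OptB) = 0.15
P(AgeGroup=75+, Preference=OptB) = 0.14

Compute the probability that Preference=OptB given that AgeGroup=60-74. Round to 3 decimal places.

0.484

P(AgeGroup=60-74) = 0.15 + 0.09 + 0.07 = 0.31.
P(Preference=OptB | AgeGroup=60-74) = 0.15/0.31 = 0.484.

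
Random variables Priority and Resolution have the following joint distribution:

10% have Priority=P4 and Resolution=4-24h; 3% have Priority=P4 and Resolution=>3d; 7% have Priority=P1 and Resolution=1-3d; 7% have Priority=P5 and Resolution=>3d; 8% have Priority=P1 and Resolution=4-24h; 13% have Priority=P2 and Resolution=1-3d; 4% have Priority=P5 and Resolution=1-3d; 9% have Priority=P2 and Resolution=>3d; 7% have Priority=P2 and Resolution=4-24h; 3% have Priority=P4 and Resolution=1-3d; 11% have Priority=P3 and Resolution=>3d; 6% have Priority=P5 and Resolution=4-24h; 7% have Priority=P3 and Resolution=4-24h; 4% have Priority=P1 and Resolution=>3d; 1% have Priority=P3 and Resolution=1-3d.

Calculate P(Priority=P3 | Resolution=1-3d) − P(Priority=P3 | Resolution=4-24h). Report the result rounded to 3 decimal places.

P(Resolution=1-3d) = 0.07 + 0.13 + 0.01 + 0.03 + 0.04 = 0.28; P(Priority=P3 | Resolution=1-3d) = 0.01/0.28 = 0.0357.
P(Resolution=4-24h) = 0.08 + 0.07 + 0.07 + 0.10 + 0.06 = 0.38; P(Priority=P3 | Resolution=4-24h) = 0.07/0.38 = 0.1842.
Difference = -0.148.

-0.148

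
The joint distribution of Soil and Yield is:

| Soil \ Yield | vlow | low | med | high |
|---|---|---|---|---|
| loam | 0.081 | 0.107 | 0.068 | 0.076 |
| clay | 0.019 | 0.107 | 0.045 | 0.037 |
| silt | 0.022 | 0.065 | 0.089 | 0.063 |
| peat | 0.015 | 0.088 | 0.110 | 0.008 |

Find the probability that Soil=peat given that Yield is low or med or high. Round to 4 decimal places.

0.2387

P(Yield=low) = 0.107 + 0.107 + 0.065 + 0.088 = 0.367.
P(Yield=med) = 0.068 + 0.045 + 0.089 + 0.110 = 0.312.
P(Yield=high) = 0.076 + 0.037 + 0.063 + 0.008 = 0.184.
P(Yield ∈ {low, med, high}) = 0.367 + 0.312 + 0.184 = 0.863; P(Soil=peat, Yield ∈ {low, med, high}) = 0.088 + 0.110 + 0.008 = 0.206.
P(Soil=peat | Yield ∈ {low, med, high}) = 0.206/0.863 = 0.2387.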